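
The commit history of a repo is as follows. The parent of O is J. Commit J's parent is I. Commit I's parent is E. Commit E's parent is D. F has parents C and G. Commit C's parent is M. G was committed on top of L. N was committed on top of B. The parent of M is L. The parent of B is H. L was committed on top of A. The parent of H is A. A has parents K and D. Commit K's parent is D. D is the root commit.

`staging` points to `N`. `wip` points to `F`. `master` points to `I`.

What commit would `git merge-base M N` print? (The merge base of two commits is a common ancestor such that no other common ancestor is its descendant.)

A

Ancestors of M: {A, D, K, L, M}.
Ancestors of N: {A, B, D, H, K, N}.
Common ancestors: {A, D, K}.
Among these, A is not an ancestor of any other common ancestor — it is the merge base.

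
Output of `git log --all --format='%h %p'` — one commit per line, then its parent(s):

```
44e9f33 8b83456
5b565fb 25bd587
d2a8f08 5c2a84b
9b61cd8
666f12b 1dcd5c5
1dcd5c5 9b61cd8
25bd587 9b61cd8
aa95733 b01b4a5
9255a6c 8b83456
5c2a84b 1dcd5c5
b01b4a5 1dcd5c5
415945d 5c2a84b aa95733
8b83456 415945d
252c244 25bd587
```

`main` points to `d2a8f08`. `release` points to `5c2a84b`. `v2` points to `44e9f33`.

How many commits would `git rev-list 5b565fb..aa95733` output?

Reachable from aa95733: {1dcd5c5, 9b61cd8, aa95733, b01b4a5}.
Reachable from 5b565fb: {25bd587, 5b565fb, 9b61cd8}.
In aa95733's history but not 5b565fb's: {1dcd5c5, aa95733, b01b4a5} — 3 commits.

3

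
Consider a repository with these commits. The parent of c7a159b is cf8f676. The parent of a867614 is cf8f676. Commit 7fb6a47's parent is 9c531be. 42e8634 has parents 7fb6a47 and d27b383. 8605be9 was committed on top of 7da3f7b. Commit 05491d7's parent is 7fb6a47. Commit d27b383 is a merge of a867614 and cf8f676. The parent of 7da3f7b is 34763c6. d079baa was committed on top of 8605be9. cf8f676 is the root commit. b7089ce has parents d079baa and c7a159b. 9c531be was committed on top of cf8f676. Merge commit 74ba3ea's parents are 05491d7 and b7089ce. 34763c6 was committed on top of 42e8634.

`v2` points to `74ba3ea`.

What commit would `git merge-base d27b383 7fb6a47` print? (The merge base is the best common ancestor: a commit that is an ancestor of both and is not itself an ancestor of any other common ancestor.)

cf8f676

Ancestors of d27b383: {a867614, cf8f676, d27b383}.
Ancestors of 7fb6a47: {7fb6a47, 9c531be, cf8f676}.
Common ancestors: {cf8f676}.
The only common ancestor is cf8f676, so it is the merge base.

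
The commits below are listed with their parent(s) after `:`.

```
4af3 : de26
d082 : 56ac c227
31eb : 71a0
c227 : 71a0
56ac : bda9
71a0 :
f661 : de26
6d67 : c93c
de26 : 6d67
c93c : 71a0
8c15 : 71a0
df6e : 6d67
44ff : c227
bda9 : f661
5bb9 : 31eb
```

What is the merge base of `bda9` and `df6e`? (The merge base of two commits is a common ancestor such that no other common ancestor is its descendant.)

Ancestors of bda9: {6d67, 71a0, bda9, c93c, de26, f661}.
Ancestors of df6e: {6d67, 71a0, c93c, df6e}.
Common ancestors: {6d67, 71a0, c93c}.
Among these, 6d67 is not an ancestor of any other common ancestor — it is the merge base.

6d67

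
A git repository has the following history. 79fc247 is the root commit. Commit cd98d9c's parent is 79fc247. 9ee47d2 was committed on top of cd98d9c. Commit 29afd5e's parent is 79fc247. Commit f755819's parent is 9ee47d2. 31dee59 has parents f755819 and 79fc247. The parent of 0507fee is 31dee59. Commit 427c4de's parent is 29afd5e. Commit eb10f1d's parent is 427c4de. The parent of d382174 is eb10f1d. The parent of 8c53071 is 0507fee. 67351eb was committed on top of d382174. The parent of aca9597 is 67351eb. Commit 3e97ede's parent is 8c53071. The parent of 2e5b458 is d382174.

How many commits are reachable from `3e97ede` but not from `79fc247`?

7

Reachable from 3e97ede: {0507fee, 31dee59, 3e97ede, 79fc247, 8c53071, 9ee47d2, cd98d9c, f755819}.
Reachable from 79fc247: {79fc247}.
In 3e97ede's history but not 79fc247's: {0507fee, 31dee59, 3e97ede, 8c53071, 9ee47d2, cd98d9c, f755819} — 7 commits.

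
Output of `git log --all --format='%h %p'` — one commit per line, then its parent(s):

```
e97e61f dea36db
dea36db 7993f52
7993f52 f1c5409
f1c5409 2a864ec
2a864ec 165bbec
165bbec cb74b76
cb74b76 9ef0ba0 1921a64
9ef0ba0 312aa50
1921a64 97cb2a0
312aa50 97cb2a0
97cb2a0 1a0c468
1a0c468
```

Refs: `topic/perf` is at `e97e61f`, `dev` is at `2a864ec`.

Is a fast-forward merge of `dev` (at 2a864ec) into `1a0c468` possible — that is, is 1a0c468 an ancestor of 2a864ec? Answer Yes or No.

A fast-forward from 1a0c468 to 2a864ec is possible iff 1a0c468 is an ancestor of 2a864ec.
Ancestors of 2a864ec: {165bbec, 1921a64, 1a0c468, 2a864ec, 312aa50, 97cb2a0, 9ef0ba0, cb74b76}.
1a0c468 is among them, so fast-forward is possible.

Yes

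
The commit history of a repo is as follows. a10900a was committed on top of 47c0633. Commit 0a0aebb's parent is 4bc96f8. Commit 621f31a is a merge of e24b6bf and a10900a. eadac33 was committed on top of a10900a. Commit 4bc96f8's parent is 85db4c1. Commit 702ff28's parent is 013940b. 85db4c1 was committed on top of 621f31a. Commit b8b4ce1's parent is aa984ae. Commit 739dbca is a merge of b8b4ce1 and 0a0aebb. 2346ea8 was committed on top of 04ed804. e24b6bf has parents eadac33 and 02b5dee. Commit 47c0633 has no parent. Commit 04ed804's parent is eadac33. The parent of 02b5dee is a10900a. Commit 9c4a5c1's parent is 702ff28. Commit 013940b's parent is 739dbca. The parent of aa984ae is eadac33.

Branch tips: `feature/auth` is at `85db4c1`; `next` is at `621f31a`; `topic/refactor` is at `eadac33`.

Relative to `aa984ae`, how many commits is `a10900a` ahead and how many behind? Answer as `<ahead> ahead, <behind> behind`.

Reachable from a10900a: {47c0633, a10900a}.
Reachable from aa984ae: {47c0633, a10900a, aa984ae, eadac33}.
Only in a10900a's history (ahead): {} — 0.
Only in aa984ae's history (behind): {aa984ae, eadac33} — 2.

0 ahead, 2 behind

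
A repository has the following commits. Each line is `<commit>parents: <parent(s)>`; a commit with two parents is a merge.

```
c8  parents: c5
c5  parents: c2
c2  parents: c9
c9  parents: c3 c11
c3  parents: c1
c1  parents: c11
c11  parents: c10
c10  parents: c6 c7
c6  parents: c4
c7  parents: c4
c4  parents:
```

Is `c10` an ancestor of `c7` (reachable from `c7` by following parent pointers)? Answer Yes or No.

Ancestors of c7: {c4, c7}.
c10 is not in that set, so it is not an ancestor of c7.

No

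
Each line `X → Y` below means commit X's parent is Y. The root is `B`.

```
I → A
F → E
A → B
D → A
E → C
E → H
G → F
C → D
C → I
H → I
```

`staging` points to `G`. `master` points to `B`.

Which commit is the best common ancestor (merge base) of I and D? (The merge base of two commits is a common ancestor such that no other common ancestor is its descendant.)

Ancestors of I: {A, B, I}.
Ancestors of D: {A, B, D}.
Common ancestors: {A, B}.
Among these, A is not an ancestor of any other common ancestor — it is the merge base.

A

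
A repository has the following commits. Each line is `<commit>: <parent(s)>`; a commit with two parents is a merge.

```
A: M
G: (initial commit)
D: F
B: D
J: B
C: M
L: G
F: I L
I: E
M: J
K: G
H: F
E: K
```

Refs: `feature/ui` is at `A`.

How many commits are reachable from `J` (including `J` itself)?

Walking parent pointers from J: reachable set = {B, D, E, F, G, I, J, K, L}.
That is 9 commits.

9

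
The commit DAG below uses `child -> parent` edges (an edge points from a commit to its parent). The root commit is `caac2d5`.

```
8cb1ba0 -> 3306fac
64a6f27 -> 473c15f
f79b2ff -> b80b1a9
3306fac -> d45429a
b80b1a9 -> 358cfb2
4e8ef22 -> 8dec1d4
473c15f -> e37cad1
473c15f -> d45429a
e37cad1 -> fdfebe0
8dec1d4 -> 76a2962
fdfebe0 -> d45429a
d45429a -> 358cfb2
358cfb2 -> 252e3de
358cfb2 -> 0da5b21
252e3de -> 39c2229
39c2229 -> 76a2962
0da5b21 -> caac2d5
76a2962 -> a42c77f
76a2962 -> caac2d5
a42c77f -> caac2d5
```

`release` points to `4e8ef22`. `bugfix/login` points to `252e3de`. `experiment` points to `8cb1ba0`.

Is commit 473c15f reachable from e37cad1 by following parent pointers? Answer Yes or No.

No

Ancestors of e37cad1: {0da5b21, 252e3de, 358cfb2, 39c2229, 76a2962, a42c77f, caac2d5, d45429a, e37cad1, fdfebe0}.
473c15f is not in that set, so it is not an ancestor of e37cad1.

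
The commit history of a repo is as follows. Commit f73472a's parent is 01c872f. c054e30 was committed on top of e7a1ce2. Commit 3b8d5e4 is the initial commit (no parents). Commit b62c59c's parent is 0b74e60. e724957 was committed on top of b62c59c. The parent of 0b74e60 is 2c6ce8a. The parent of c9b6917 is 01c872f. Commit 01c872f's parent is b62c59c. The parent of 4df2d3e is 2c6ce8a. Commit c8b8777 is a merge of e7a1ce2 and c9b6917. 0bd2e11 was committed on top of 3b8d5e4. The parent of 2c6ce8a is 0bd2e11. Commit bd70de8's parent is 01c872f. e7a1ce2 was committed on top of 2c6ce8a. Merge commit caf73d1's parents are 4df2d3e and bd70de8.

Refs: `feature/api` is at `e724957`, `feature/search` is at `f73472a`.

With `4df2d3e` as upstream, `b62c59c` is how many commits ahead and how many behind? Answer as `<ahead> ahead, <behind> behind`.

Reachable from b62c59c: {0b74e60, 0bd2e11, 2c6ce8a, 3b8d5e4, b62c59c}.
Reachable from 4df2d3e: {0bd2e11, 2c6ce8a, 3b8d5e4, 4df2d3e}.
Only in b62c59c's history (ahead): {0b74e60, b62c59c} — 2.
Only in 4df2d3e's history (behind): {4df2d3e} — 1.

2 ahead, 1 behind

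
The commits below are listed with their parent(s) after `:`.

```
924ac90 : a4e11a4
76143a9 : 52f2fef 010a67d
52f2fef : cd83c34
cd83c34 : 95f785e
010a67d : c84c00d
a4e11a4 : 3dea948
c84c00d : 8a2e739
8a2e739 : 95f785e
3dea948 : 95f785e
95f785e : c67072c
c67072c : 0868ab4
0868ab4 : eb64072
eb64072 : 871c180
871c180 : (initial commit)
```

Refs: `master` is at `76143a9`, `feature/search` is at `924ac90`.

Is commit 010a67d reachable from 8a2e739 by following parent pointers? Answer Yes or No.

Ancestors of 8a2e739: {0868ab4, 871c180, 8a2e739, 95f785e, c67072c, eb64072}.
010a67d is not in that set, so it is not an ancestor of 8a2e739.

No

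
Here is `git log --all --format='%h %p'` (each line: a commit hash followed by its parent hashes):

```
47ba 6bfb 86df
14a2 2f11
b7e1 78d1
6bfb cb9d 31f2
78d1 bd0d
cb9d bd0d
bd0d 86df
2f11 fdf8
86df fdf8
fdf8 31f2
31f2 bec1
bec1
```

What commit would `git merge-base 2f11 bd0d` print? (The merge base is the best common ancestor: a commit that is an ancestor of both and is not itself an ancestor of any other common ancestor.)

Ancestors of 2f11: {2f11, 31f2, bec1, fdf8}.
Ancestors of bd0d: {31f2, 86df, bd0d, bec1, fdf8}.
Common ancestors: {31f2, bec1, fdf8}.
Among these, fdf8 is not an ancestor of any other common ancestor — it is the merge base.

fdf8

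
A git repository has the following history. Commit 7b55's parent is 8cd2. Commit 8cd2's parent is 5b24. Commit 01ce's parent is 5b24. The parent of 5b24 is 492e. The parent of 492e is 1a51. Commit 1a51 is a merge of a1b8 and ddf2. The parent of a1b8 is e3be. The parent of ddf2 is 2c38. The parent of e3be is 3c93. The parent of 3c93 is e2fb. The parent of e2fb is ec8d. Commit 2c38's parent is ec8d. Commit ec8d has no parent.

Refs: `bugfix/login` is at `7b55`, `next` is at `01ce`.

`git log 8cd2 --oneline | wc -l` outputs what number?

Walking parent pointers from 8cd2: reachable set = {1a51, 2c38, 3c93, 492e, 5b24, 8cd2, a1b8, ddf2, e2fb, e3be, ec8d}.
That is 11 commits.

11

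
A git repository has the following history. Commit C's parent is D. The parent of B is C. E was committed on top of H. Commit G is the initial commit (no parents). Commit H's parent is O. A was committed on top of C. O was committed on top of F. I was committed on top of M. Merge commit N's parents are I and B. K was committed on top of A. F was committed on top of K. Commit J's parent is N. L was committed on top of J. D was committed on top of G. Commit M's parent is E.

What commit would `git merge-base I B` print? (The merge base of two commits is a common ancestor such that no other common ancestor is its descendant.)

Ancestors of I: {A, C, D, E, F, G, H, I, K, M, O}.
Ancestors of B: {B, C, D, G}.
Common ancestors: {C, D, G}.
Among these, C is not an ancestor of any other common ancestor — it is the merge base.

C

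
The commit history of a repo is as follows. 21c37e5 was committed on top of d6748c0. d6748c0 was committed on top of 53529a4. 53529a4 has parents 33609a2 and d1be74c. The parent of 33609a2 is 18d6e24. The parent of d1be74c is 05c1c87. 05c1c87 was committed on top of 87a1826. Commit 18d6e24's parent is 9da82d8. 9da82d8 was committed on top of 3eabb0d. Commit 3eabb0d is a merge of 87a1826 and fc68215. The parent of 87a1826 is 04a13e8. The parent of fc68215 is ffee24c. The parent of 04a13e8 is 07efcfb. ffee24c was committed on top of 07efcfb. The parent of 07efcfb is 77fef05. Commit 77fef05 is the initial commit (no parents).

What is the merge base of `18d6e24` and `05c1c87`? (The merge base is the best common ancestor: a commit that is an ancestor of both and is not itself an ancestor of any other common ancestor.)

Ancestors of 18d6e24: {04a13e8, 07efcfb, 18d6e24, 3eabb0d, 77fef05, 87a1826, 9da82d8, fc68215, ffee24c}.
Ancestors of 05c1c87: {04a13e8, 05c1c87, 07efcfb, 77fef05, 87a1826}.
Common ancestors: {04a13e8, 07efcfb, 77fef05, 87a1826}.
Among these, 87a1826 is not an ancestor of any other common ancestor — it is the merge base.

87a1826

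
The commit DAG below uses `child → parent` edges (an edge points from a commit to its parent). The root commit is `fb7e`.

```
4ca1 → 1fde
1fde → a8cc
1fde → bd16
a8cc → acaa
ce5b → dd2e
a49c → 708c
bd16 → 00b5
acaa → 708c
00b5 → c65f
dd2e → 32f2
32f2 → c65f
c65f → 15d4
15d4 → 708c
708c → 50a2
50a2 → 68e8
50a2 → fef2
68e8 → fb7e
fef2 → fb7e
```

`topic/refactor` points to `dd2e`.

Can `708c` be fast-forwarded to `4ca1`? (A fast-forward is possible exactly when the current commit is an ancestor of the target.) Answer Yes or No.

Yes

A fast-forward from 708c to 4ca1 is possible iff 708c is an ancestor of 4ca1.
Ancestors of 4ca1: {00b5, 15d4, 1fde, 4ca1, 50a2, 68e8, 708c, a8cc, acaa, bd16, c65f, fb7e, fef2}.
708c is among them, so fast-forward is possible.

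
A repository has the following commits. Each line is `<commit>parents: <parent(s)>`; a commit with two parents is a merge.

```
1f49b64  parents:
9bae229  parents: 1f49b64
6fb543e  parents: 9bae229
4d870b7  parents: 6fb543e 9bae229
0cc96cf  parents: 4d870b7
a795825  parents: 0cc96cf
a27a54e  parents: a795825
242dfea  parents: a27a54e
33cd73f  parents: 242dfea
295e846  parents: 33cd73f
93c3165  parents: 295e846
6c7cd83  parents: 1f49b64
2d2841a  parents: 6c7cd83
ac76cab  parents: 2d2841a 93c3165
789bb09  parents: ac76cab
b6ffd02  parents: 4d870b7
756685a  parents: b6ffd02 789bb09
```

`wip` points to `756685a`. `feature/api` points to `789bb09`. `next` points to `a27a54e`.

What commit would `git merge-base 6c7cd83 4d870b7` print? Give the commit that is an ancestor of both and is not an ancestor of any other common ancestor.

1f49b64

Ancestors of 6c7cd83: {1f49b64, 6c7cd83}.
Ancestors of 4d870b7: {1f49b64, 4d870b7, 6fb543e, 9bae229}.
Common ancestors: {1f49b64}.
The only common ancestor is 1f49b64, so it is the merge base.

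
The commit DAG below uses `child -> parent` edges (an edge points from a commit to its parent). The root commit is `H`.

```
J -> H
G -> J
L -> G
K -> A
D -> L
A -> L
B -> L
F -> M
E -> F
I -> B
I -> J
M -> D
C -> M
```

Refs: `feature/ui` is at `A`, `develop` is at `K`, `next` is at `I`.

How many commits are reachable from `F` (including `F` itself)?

7

Walking parent pointers from F: reachable set = {D, F, G, H, J, L, M}.
That is 7 commits.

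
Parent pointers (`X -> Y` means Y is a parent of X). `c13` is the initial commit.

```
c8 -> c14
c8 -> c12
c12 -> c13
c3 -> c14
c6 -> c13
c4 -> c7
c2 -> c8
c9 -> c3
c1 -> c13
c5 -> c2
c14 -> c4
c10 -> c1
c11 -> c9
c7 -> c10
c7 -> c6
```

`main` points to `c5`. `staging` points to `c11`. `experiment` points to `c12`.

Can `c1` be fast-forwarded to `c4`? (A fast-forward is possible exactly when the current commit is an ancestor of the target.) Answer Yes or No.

Yes

A fast-forward from c1 to c4 is possible iff c1 is an ancestor of c4.
Ancestors of c4: {c1, c10, c13, c4, c6, c7}.
c1 is among them, so fast-forward is possible.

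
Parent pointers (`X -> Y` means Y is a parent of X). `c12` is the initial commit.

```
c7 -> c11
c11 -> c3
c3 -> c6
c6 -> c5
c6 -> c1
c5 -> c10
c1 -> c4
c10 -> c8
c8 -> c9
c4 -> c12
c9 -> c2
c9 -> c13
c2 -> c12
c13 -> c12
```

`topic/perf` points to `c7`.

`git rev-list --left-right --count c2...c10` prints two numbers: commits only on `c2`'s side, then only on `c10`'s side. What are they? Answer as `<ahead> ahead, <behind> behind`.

Reachable from c2: {c12, c2}.
Reachable from c10: {c10, c12, c13, c2, c8, c9}.
Only in c2's history (ahead): {} — 0.
Only in c10's history (behind): {c10, c13, c8, c9} — 4.

0 ahead, 4 behind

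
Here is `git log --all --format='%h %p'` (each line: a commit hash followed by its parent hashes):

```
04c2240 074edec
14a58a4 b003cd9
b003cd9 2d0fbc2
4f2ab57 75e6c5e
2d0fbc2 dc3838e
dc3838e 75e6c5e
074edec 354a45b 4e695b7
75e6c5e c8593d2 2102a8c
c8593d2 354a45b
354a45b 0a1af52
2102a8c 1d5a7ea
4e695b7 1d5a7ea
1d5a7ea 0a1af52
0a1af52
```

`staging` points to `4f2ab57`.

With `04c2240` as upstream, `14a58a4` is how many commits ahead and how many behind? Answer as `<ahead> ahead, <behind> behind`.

7 ahead, 3 behind

Reachable from 14a58a4: {0a1af52, 14a58a4, 1d5a7ea, 2102a8c, 2d0fbc2, 354a45b, 75e6c5e, b003cd9, c8593d2, dc3838e}.
Reachable from 04c2240: {04c2240, 074edec, 0a1af52, 1d5a7ea, 354a45b, 4e695b7}.
Only in 14a58a4's history (ahead): {14a58a4, 2102a8c, 2d0fbc2, 75e6c5e, b003cd9, c8593d2, dc3838e} — 7.
Only in 04c2240's history (behind): {04c2240, 074edec, 4e695b7} — 3.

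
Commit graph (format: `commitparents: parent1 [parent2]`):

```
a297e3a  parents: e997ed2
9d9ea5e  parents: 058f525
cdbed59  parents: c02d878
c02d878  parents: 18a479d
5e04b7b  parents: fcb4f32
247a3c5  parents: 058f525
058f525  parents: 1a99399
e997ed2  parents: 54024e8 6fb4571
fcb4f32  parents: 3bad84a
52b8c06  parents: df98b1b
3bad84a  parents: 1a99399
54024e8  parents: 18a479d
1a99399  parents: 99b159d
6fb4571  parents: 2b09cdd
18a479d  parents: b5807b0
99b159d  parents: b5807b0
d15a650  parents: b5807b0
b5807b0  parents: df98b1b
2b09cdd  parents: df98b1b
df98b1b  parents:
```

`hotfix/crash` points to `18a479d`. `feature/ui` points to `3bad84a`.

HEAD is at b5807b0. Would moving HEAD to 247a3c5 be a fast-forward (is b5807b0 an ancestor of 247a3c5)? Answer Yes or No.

A fast-forward from b5807b0 to 247a3c5 is possible iff b5807b0 is an ancestor of 247a3c5.
Ancestors of 247a3c5: {058f525, 1a99399, 247a3c5, 99b159d, b5807b0, df98b1b}.
b5807b0 is among them, so fast-forward is possible.

Yes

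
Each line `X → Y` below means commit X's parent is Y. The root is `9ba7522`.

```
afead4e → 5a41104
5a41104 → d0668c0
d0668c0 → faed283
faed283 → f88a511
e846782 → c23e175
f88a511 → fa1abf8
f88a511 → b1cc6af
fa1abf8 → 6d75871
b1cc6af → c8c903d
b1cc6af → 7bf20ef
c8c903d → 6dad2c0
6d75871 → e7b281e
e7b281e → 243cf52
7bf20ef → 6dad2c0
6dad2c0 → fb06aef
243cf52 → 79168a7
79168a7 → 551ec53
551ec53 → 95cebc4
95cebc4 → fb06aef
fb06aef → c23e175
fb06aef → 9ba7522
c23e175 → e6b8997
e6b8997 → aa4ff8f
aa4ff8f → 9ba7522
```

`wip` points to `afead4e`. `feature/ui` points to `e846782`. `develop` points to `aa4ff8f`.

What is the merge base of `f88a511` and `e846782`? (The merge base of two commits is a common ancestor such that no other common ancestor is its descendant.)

c23e175

Ancestors of f88a511: {243cf52, 551ec53, 6d75871, 6dad2c0, 79168a7, 7bf20ef, 95cebc4, 9ba7522, aa4ff8f, b1cc6af, c23e175, c8c903d, e6b8997, e7b281e, f88a511, fa1abf8, fb06aef}.
Ancestors of e846782: {9ba7522, aa4ff8f, c23e175, e6b8997, e846782}.
Common ancestors: {9ba7522, aa4ff8f, c23e175, e6b8997}.
Among these, c23e175 is not an ancestor of any other common ancestor — it is the merge base.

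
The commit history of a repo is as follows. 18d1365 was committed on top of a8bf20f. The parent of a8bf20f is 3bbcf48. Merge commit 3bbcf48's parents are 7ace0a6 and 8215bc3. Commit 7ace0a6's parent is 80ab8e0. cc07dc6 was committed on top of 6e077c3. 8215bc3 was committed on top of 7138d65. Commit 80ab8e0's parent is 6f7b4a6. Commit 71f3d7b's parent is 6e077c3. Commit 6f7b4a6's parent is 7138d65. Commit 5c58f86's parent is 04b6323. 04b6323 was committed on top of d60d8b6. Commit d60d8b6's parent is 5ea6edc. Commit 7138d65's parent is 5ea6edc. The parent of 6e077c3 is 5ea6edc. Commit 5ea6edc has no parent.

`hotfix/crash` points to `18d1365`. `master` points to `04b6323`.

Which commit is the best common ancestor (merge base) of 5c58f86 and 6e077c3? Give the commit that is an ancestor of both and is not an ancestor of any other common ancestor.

5ea6edc

Ancestors of 5c58f86: {04b6323, 5c58f86, 5ea6edc, d60d8b6}.
Ancestors of 6e077c3: {5ea6edc, 6e077c3}.
Common ancestors: {5ea6edc}.
The only common ancestor is 5ea6edc, so it is the merge base.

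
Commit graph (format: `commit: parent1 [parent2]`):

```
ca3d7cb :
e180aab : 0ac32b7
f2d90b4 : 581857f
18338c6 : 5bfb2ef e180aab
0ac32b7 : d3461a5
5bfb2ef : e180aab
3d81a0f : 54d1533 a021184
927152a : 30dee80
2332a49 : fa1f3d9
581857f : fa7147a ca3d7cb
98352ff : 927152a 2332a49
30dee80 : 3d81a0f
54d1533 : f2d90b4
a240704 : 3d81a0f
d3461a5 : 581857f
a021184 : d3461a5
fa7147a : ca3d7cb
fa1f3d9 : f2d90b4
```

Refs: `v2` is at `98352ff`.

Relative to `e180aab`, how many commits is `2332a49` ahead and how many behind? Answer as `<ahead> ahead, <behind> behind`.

3 ahead, 3 behind

Reachable from 2332a49: {2332a49, 581857f, ca3d7cb, f2d90b4, fa1f3d9, fa7147a}.
Reachable from e180aab: {0ac32b7, 581857f, ca3d7cb, d3461a5, e180aab, fa7147a}.
Only in 2332a49's history (ahead): {2332a49, f2d90b4, fa1f3d9} — 3.
Only in e180aab's history (behind): {0ac32b7, d3461a5, e180aab} — 3.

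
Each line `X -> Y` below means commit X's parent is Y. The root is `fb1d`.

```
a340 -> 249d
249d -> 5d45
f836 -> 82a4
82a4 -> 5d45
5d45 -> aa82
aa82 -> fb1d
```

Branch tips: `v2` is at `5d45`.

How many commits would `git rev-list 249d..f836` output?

2

Reachable from f836: {5d45, 82a4, aa82, f836, fb1d}.
Reachable from 249d: {249d, 5d45, aa82, fb1d}.
In f836's history but not 249d's: {82a4, f836} — 2 commits.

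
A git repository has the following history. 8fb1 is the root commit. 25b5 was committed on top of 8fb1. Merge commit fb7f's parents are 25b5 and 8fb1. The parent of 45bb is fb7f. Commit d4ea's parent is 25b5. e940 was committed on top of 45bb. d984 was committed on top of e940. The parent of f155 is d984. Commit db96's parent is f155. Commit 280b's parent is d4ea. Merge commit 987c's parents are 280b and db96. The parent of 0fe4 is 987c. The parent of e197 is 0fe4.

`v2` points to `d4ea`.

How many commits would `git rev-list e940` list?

5

Walking parent pointers from e940: reachable set = {25b5, 45bb, 8fb1, e940, fb7f}.
That is 5 commits.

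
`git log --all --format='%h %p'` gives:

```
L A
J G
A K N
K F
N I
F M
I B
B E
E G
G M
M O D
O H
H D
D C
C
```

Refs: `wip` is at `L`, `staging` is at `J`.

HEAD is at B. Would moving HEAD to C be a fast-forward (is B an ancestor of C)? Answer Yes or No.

No

A fast-forward from B to C is possible iff B is an ancestor of C.
Ancestors of C: {C}.
B is not among them, so fast-forward is not possible.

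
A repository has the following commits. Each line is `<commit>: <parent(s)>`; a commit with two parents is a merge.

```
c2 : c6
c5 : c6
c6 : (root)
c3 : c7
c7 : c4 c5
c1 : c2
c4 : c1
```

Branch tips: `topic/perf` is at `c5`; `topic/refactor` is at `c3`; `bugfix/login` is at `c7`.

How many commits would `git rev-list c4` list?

Walking parent pointers from c4: reachable set = {c1, c2, c4, c6}.
That is 4 commits.

4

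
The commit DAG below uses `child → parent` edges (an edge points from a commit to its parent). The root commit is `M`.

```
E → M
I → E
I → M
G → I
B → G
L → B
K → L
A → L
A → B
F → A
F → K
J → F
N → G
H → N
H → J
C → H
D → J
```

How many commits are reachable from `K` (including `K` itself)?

7

Walking parent pointers from K: reachable set = {B, E, G, I, K, L, M}.
That is 7 commits.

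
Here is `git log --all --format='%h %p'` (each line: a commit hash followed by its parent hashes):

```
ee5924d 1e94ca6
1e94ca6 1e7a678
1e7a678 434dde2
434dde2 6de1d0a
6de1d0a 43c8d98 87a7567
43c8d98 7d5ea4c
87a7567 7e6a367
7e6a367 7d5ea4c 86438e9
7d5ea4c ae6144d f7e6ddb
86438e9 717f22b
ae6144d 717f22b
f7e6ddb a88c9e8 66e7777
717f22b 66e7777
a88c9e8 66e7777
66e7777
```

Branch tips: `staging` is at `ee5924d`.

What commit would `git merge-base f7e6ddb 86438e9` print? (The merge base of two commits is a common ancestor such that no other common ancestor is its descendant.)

Ancestors of f7e6ddb: {66e7777, a88c9e8, f7e6ddb}.
Ancestors of 86438e9: {66e7777, 717f22b, 86438e9}.
Common ancestors: {66e7777}.
The only common ancestor is 66e7777, so it is the merge base.

66e7777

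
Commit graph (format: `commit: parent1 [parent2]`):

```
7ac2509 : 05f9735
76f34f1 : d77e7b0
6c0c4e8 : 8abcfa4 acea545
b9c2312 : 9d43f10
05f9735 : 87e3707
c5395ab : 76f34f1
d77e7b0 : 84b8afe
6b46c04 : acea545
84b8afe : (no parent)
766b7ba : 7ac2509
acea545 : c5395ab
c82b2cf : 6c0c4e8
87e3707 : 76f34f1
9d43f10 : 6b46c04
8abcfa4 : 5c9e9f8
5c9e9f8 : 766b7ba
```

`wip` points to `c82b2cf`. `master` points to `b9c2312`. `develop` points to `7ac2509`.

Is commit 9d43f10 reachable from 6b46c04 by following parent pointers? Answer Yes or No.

Ancestors of 6b46c04: {6b46c04, 76f34f1, 84b8afe, acea545, c5395ab, d77e7b0}.
9d43f10 is not in that set, so it is not an ancestor of 6b46c04.

No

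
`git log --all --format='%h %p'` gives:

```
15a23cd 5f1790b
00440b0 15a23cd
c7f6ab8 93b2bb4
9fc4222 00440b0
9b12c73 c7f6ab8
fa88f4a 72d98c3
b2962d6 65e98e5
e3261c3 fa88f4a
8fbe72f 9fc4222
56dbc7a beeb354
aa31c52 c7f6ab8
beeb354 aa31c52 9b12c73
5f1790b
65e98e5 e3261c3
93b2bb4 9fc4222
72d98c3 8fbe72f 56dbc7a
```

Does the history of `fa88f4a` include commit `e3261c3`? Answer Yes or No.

Ancestors of fa88f4a: {00440b0, 15a23cd, 56dbc7a, 5f1790b, 72d98c3, 8fbe72f, 93b2bb4, 9b12c73, 9fc4222, aa31c52, beeb354, c7f6ab8, fa88f4a}.
e3261c3 is not in that set, so it is not an ancestor of fa88f4a.

No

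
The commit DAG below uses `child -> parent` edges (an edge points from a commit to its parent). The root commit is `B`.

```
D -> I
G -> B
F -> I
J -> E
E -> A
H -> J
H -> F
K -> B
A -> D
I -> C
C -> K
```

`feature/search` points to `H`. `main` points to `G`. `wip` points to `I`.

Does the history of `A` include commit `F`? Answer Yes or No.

Ancestors of A: {A, B, C, D, I, K}.
F is not in that set, so it is not an ancestor of A.

No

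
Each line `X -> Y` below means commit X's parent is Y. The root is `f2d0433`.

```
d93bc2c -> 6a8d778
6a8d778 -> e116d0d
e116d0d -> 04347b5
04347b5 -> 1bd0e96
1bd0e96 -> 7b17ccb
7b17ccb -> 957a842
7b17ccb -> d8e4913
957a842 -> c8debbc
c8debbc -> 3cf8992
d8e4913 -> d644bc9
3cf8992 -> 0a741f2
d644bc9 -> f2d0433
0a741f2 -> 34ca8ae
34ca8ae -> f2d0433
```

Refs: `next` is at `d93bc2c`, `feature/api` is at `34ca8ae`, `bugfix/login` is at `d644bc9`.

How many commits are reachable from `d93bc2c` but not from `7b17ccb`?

Reachable from d93bc2c: {04347b5, 0a741f2, 1bd0e96, 34ca8ae, 3cf8992, 6a8d778, 7b17ccb, 957a842, c8debbc, d644bc9, d8e4913, d93bc2c, e116d0d, f2d0433}.
Reachable from 7b17ccb: {0a741f2, 34ca8ae, 3cf8992, 7b17ccb, 957a842, c8debbc, d644bc9, d8e4913, f2d0433}.
In d93bc2c's history but not 7b17ccb's: {04347b5, 1bd0e96, 6a8d778, d93bc2c, e116d0d} — 5 commits.

5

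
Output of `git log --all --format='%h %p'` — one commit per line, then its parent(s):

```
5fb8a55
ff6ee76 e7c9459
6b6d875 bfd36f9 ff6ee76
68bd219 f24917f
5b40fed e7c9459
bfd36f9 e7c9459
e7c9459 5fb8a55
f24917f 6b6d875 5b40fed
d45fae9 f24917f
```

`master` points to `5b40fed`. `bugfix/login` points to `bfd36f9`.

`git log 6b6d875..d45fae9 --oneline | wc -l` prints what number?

3

Reachable from d45fae9: {5b40fed, 5fb8a55, 6b6d875, bfd36f9, d45fae9, e7c9459, f24917f, ff6ee76}.
Reachable from 6b6d875: {5fb8a55, 6b6d875, bfd36f9, e7c9459, ff6ee76}.
In d45fae9's history but not 6b6d875's: {5b40fed, d45fae9, f24917f} — 3 commits.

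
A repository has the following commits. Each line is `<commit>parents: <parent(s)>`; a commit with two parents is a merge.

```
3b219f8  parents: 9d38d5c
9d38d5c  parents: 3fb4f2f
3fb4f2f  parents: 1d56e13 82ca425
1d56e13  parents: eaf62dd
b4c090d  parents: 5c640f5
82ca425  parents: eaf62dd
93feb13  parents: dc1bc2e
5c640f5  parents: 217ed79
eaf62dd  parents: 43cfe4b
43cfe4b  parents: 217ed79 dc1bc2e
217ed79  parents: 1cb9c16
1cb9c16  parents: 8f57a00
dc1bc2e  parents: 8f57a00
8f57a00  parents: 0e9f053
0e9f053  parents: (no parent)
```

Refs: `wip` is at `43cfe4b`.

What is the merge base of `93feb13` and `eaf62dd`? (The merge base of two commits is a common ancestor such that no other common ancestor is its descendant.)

dc1bc2e

Ancestors of 93feb13: {0e9f053, 8f57a00, 93feb13, dc1bc2e}.
Ancestors of eaf62dd: {0e9f053, 1cb9c16, 217ed79, 43cfe4b, 8f57a00, dc1bc2e, eaf62dd}.
Common ancestors: {0e9f053, 8f57a00, dc1bc2e}.
Among these, dc1bc2e is not an ancestor of any other common ancestor — it is the merge base.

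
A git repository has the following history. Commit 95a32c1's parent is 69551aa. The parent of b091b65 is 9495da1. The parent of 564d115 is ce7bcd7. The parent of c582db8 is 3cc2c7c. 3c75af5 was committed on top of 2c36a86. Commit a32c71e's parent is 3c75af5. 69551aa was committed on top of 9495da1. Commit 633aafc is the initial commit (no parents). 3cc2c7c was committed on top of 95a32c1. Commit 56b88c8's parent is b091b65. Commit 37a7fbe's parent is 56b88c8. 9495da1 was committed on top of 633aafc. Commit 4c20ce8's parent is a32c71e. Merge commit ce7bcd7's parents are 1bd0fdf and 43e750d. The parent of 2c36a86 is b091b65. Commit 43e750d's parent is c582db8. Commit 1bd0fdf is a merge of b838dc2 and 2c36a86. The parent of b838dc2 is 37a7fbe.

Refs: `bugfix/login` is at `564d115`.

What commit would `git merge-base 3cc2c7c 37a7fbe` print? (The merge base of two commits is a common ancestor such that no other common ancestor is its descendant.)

Ancestors of 3cc2c7c: {3cc2c7c, 633aafc, 69551aa, 9495da1, 95a32c1}.
Ancestors of 37a7fbe: {37a7fbe, 56b88c8, 633aafc, 9495da1, b091b65}.
Common ancestors: {633aafc, 9495da1}.
Among these, 9495da1 is not an ancestor of any other common ancestor — it is the merge base.

9495da1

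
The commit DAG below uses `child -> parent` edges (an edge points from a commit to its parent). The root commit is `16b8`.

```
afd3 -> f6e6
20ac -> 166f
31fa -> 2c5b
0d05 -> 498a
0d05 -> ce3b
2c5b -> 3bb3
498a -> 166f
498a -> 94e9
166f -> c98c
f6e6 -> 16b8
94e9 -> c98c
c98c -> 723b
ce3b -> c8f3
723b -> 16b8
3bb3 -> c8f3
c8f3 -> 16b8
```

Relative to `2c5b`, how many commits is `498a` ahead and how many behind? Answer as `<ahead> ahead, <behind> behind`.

5 ahead, 3 behind

Reachable from 498a: {166f, 16b8, 498a, 723b, 94e9, c98c}.
Reachable from 2c5b: {16b8, 2c5b, 3bb3, c8f3}.
Only in 498a's history (ahead): {166f, 498a, 723b, 94e9, c98c} — 5.
Only in 2c5b's history (behind): {2c5b, 3bb3, c8f3} — 3.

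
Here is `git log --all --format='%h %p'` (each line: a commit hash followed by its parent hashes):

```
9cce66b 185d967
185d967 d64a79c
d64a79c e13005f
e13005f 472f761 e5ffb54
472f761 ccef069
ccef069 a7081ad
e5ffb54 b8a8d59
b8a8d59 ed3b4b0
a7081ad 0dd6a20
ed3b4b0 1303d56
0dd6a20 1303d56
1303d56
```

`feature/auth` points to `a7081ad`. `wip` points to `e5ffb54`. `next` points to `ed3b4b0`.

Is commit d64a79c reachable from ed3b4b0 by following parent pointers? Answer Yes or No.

Ancestors of ed3b4b0: {1303d56, ed3b4b0}.
d64a79c is not in that set, so it is not an ancestor of ed3b4b0.

No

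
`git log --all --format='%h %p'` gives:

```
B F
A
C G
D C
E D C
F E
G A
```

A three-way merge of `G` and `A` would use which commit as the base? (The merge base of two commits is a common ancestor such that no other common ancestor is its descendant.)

A

Ancestors of G: {A, G}.
Ancestors of A: {A}.
Common ancestors: {A}.
The only common ancestor is A, so it is the merge base.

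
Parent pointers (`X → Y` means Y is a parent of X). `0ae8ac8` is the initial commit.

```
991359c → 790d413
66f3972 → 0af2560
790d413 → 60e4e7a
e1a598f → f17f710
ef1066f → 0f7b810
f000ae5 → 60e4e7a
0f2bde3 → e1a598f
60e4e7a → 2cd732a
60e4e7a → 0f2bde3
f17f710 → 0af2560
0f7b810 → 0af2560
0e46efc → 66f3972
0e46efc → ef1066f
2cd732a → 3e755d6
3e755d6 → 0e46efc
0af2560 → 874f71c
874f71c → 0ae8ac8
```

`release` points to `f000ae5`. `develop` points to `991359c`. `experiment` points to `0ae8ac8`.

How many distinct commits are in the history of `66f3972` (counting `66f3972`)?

Walking parent pointers from 66f3972: reachable set = {0ae8ac8, 0af2560, 66f3972, 874f71c}.
That is 4 commits.

4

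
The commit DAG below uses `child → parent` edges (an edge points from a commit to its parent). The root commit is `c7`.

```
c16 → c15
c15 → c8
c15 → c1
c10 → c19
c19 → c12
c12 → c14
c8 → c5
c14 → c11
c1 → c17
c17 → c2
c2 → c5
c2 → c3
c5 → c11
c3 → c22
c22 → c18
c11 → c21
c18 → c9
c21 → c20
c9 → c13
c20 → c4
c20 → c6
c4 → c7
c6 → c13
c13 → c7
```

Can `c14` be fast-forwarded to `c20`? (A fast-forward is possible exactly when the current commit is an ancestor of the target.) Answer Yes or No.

No

A fast-forward from c14 to c20 is possible iff c14 is an ancestor of c20.
Ancestors of c20: {c13, c20, c4, c6, c7}.
c14 is not among them, so fast-forward is not possible.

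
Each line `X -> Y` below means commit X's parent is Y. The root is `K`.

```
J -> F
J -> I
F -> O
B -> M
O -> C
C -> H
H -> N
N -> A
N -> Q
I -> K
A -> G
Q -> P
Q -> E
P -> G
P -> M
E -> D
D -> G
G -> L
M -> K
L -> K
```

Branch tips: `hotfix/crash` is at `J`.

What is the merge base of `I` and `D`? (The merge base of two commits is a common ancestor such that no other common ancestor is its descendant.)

Ancestors of I: {I, K}.
Ancestors of D: {D, G, K, L}.
Common ancestors: {K}.
The only common ancestor is K, so it is the merge base.

K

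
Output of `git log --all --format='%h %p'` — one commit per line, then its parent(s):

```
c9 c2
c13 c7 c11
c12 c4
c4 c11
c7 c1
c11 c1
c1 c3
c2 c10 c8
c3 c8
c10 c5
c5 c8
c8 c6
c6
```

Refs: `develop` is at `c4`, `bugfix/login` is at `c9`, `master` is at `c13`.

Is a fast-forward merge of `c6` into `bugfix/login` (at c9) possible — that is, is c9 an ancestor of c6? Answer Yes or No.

No

A fast-forward from c9 to c6 is possible iff c9 is an ancestor of c6.
Ancestors of c6: {c6}.
c9 is not among them, so fast-forward is not possible.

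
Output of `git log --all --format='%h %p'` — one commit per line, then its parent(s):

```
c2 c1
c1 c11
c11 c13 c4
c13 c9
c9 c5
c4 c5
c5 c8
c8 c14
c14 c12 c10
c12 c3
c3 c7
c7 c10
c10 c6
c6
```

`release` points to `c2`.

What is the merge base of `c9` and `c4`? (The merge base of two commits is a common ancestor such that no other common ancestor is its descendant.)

c5

Ancestors of c9: {c10, c12, c14, c3, c5, c6, c7, c8, c9}.
Ancestors of c4: {c10, c12, c14, c3, c4, c5, c6, c7, c8}.
Common ancestors: {c10, c12, c14, c3, c5, c6, c7, c8}.
Among these, c5 is not an ancestor of any other common ancestor — it is the merge base.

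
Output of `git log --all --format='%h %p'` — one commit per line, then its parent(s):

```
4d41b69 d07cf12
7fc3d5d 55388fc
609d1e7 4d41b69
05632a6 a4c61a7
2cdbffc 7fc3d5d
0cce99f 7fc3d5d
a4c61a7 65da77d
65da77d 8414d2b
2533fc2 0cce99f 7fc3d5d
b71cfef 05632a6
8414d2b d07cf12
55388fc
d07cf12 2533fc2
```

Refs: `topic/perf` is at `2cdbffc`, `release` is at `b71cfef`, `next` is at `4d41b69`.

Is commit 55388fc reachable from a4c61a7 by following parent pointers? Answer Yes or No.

Ancestors of a4c61a7 (commits reachable by following parents): {0cce99f, 2533fc2, 55388fc, 65da77d, 7fc3d5d, 8414d2b, a4c61a7, d07cf12}.
55388fc is in that set, so it is an ancestor of a4c61a7.

Yes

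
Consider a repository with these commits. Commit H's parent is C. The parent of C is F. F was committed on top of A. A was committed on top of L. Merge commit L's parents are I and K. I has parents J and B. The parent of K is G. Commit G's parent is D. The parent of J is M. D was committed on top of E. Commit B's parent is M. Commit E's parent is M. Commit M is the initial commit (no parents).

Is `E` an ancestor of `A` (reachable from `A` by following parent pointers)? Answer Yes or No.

Ancestors of A (commits reachable by following parents): {A, B, D, E, G, I, J, K, L, M}.
E is in that set, so it is an ancestor of A.

Yes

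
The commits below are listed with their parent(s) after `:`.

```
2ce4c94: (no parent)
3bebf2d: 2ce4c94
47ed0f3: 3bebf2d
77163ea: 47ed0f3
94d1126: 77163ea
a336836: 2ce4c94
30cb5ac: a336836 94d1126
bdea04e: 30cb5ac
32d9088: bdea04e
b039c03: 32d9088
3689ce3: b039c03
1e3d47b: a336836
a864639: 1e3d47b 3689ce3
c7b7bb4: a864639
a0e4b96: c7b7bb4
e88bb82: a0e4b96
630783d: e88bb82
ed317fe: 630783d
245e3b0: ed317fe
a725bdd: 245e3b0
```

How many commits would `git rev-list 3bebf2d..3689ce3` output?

Reachable from 3689ce3: {2ce4c94, 30cb5ac, 32d9088, 3689ce3, 3bebf2d, 47ed0f3, 77163ea, 94d1126, a336836, b039c03, bdea04e}.
Reachable from 3bebf2d: {2ce4c94, 3bebf2d}.
In 3689ce3's history but not 3bebf2d's: {30cb5ac, 32d9088, 3689ce3, 47ed0f3, 77163ea, 94d1126, a336836, b039c03, bdea04e} — 9 commits.

9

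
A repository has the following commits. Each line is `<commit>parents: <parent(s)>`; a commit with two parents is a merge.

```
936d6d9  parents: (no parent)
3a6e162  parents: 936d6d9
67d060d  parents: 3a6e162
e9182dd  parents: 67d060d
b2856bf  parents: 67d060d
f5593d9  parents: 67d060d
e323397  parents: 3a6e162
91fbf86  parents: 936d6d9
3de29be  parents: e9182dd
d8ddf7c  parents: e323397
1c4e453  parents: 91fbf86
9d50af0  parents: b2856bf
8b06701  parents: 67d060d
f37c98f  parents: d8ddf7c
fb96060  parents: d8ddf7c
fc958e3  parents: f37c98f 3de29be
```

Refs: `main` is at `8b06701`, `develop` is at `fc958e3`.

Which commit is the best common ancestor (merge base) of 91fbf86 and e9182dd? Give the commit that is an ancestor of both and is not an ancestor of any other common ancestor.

936d6d9

Ancestors of 91fbf86: {91fbf86, 936d6d9}.
Ancestors of e9182dd: {3a6e162, 67d060d, 936d6d9, e9182dd}.
Common ancestors: {936d6d9}.
The only common ancestor is 936d6d9, so it is the merge base.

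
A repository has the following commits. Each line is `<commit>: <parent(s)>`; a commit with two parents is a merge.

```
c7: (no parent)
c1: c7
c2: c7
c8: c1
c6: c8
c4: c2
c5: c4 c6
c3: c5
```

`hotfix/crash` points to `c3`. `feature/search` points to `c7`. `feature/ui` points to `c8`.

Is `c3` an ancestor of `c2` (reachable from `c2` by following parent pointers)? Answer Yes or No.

Ancestors of c2: {c2, c7}.
c3 is not in that set, so it is not an ancestor of c2.

No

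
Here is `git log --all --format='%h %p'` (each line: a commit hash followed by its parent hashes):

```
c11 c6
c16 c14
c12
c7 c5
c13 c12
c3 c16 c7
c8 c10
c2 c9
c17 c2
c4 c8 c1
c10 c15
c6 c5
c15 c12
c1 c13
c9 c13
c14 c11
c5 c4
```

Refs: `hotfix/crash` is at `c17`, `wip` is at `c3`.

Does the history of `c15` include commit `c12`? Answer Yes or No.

Ancestors of c15 (commits reachable by following parents): {c12, c15}.
c12 is in that set, so it is an ancestor of c15.

Yes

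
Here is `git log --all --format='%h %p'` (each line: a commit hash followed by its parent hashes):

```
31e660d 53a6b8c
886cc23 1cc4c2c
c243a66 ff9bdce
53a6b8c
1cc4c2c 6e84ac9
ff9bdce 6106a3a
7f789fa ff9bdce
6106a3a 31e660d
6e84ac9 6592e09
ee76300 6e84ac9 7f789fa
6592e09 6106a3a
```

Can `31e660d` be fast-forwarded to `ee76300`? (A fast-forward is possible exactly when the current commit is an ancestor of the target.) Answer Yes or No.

A fast-forward from 31e660d to ee76300 is possible iff 31e660d is an ancestor of ee76300.
Ancestors of ee76300: {31e660d, 53a6b8c, 6106a3a, 6592e09, 6e84ac9, 7f789fa, ee76300, ff9bdce}.
31e660d is among them, so fast-forward is possible.

Yes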